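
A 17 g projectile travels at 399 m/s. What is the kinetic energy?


E = 0.5*m*v^2 = 0.5*0.017*399^2 = 1353 J

1353 J


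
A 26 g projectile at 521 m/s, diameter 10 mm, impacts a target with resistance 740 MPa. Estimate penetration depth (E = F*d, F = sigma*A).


A = pi*(d/2)^2 = pi*(10/2)^2 = 78.5398 mm^2
E = 0.5*m*v^2 = 0.5*0.026*521^2 = 3528.73 J
depth = E/(sigma*A) = 3528.73 J / (740 MPa * 78.5398 mm^2) = 3528.73/(740 * 78.5398) m = 0.0607152 m ≈ 60.72 mm

60.72 mm


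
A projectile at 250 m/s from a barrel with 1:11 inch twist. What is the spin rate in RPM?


twist_m = 11*0.0254 = 0.2794 m
spin = v/twist = 250/0.2794 = 894.7745 rev/s
RPM = spin*60 = 894.7745*60 ≈ 53686 RPM

53686 RPM


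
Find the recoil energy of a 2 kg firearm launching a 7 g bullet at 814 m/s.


v_r = m_p*v_p/m_gun = 0.007*814/2 = 2.849 m/s, E_r = 0.5*m_gun*v_r^2 = 0.5*2*2.849^2 = 8.117 J

8.117 J


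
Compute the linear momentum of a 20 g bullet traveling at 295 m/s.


p = m*v = 0.02*295 = 5.9 kg·m/s

5.9 kg·m/s


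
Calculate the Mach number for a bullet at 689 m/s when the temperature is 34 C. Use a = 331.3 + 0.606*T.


a = 331.3 + 0.606*(34) = 351.904 m/s
M = v/a = 689/351.904 = 1.958

1.958


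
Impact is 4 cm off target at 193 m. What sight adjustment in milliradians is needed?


1 mrad subtends 1 cm per 10 m of range, so adj = error_cm / (dist_m / 10) = 4 / (193/10) = 0.2073 mrad

0.2073 mrad


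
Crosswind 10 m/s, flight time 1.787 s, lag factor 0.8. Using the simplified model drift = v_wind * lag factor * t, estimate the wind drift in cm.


drift = v_wind * lag * t = 10 * 0.8 * 1.787 = 14.296 m ≈ 1430 cm

1430 cm


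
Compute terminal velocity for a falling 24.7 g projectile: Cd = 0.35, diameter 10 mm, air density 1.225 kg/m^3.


A = pi*(d/2)^2 = pi*(10/2000)^2 = 7.85398e-05 m^2
vt = sqrt(2mg/(Cd*rho*A)) = sqrt(2*0.0247*9.81/(0.35 * 1.225 * 7.85398e-05)) = 120 m/s

120 m/s


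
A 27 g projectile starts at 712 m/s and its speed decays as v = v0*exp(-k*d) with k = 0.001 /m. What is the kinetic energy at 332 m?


v = v0*exp(-k*d) = 712*exp(-0.001*332) = 510.851 m/s
E = 0.5*m*v^2 = 0.5*0.027*510.851^2 = 3523 J

3523 J


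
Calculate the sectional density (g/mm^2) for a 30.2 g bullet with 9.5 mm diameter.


SD = m/d^2 = 30.2/9.5^2 = 0.3346 g/mm^2

0.3346 g/mm^2


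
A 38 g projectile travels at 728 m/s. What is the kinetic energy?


E = 0.5*m*v^2 = 0.5*0.038*728^2 = 10070 J

10070 J


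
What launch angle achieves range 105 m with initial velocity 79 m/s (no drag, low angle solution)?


sin(2*theta) = R*g/v0^2 = 105*9.81/79^2 = 0.165046, theta = arcsin(0.165046)/2 = 4.75°

4.75 degrees


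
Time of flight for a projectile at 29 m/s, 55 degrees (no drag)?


T = 2*v0*sin(theta)/g = 2*29*sin(55°)/9.81 = 4.843 s

4.843 s


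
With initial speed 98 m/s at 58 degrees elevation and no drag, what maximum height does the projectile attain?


H = (v0*sin(theta))^2 / (2g) = (98*sin(58°))^2 / (2*9.81) = 352 m

352 m


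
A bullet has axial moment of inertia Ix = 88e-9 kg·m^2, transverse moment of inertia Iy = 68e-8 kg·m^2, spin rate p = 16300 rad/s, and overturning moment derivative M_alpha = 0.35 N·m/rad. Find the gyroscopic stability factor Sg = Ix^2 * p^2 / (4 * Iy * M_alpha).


Sg = Ix^2 * p^2 / (4 * Iy * M_alpha) = (88e-9)^2 * 16300^2 / (4 * 68e-8 * 0.35) = 2.161

2.161


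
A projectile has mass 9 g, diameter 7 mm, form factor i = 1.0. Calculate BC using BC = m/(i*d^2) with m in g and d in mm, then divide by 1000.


BC = m/(i*d^2*1000) = 9/(1.0 * 7^2 * 1000) = 0.0001837

0.0001837


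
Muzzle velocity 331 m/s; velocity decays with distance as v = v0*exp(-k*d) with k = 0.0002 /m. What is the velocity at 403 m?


v = v0*exp(-k*d) = 331*exp(-0.0002*403) = 305.4 m/s

305.4 m/s


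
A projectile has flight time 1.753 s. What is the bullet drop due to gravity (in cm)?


drop = 0.5*g*t^2 = 0.5*9.81*1.753^2 = 15.0731 m ≈ 1507 cm

1507 cm


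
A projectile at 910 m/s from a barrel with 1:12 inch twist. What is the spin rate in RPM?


twist_m = 12*0.0254 = 0.3048 m
spin = v/twist = 910/0.3048 = 2985.564 rev/s
RPM = spin*60 = 2985.564*60 ≈ 179134 RPM

179134 RPM


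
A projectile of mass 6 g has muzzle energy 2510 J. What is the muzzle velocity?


v = sqrt(2*E/m) = sqrt(2*2510/0.006) = 914.7 m/s

914.7 m/s


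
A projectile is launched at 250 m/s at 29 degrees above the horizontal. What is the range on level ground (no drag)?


R = v0^2 * sin(2*theta) / g = 250^2 * sin(2*29°) / 9.81 = 5403 m

5403 m


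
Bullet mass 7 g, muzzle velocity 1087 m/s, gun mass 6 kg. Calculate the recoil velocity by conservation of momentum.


v_recoil = m_p * v_p / m_gun = 0.007 * 1087 / 6 = 1.268 m/s

1.268 m/s


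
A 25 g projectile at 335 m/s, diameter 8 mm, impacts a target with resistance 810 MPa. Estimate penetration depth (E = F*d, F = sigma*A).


A = pi*(d/2)^2 = pi*(8/2)^2 = 50.2655 mm^2
E = 0.5*m*v^2 = 0.5*0.025*335^2 = 1402.81 J
depth = E/(sigma*A) = 1402.81 J / (810 MPa * 50.2655 mm^2) = 1402.81/(810 * 50.2655) m = 0.0344544 m ≈ 34.45 mm

34.45 mm


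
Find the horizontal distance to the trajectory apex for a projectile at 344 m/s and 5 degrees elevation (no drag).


R = v0^2*sin(2*theta)/g = 344^2*sin(2*5°)/9.81 = 2094.68 m
apex_dist = R/2 = 2094.68/2 = 1047 m

1047 m


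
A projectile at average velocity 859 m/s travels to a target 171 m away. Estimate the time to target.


t = d/v = 171/859 = 0.1991 s

0.1991 s


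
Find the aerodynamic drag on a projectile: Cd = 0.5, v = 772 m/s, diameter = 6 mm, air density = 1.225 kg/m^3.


A = pi*(d/2)^2 = pi*(6/2000)^2 = 2.82743e-05 m^2
Fd = 0.5*Cd*rho*A*v^2 = 0.5*0.5*1.225*2.82743e-05*772^2 = 5.161 N

5.161 N


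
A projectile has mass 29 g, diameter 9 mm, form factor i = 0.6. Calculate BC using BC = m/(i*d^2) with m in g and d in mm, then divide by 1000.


BC = m/(i*d^2*1000) = 29/(0.6 * 9^2 * 1000) = 0.0005967

0.0005967


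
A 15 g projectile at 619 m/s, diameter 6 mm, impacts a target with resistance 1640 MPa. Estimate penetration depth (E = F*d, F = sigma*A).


A = pi*(d/2)^2 = pi*(6/2)^2 = 28.2743 mm^2
E = 0.5*m*v^2 = 0.5*0.015*619^2 = 2873.71 J
depth = E/(sigma*A) = 2873.71 J / (1640 MPa * 28.2743 mm^2) = 2873.71/(1640 * 28.2743) m = 0.0619735 m ≈ 61.97 mm

61.97 mm


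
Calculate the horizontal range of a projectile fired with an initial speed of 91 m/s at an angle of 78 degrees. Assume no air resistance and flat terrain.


R = v0^2 * sin(2*theta) / g = 91^2 * sin(2*78°) / 9.81 = 343.3 m

343.3 m


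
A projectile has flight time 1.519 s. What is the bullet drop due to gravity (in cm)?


drop = 0.5*g*t^2 = 0.5*9.81*1.519^2 = 11.3176 m ≈ 1132 cm

1132 cm


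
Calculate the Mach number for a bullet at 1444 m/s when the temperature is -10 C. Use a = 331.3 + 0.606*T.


a = 331.3 + 0.606*(-10) = 325.24 m/s
M = v/a = 1444/325.24 = 4.44

4.44


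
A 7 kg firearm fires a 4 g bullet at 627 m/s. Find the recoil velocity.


v_recoil = m_p * v_p / m_gun = 0.004 * 627 / 7 = 0.3583 m/s

0.3583 m/s


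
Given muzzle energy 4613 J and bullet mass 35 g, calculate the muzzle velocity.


v = sqrt(2*E/m) = sqrt(2*4613/0.035) = 513.4 m/s

513.4 m/s


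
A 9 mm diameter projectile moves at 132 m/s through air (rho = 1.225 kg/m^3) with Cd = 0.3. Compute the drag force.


A = pi*(d/2)^2 = pi*(9/2000)^2 = 6.36173e-05 m^2
Fd = 0.5*Cd*rho*A*v^2 = 0.5*0.3*1.225*6.36173e-05*132^2 = 0.2037 N

0.2037 N


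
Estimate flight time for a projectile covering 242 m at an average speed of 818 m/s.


t = d/v = 242/818 = 0.2958 s

0.2958 s


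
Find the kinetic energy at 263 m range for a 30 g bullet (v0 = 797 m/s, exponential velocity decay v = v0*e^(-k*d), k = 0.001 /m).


v = v0*exp(-k*d) = 797*exp(-0.001*263) = 612.687 m/s
E = 0.5*m*v^2 = 0.5*0.03*612.687^2 = 5631 J

5631 J


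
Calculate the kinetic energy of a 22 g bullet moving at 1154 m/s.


E = 0.5*m*v^2 = 0.5*0.022*1154^2 = 14649 J

14649 J


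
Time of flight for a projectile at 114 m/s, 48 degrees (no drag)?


T = 2*v0*sin(theta)/g = 2*114*sin(48°)/9.81 = 17.27 s

17.27 s


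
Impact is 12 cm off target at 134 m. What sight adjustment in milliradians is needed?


1 mrad subtends 1 cm per 10 m of range, so adj = error_cm / (dist_m / 10) = 12 / (134/10) = 0.8955 mrad

0.8955 mrad


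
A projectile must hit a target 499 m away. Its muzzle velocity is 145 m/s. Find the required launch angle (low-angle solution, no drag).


sin(2*theta) = R*g/v0^2 = 499*9.81/145^2 = 0.232827, theta = arcsin(0.232827)/2 = 6.732°

6.732 degrees


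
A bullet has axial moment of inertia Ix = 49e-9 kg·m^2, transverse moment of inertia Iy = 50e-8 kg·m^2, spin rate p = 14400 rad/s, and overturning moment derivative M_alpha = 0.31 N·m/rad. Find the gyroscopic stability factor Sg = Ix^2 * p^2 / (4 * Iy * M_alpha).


Sg = Ix^2 * p^2 / (4 * Iy * M_alpha) = (49e-9)^2 * 14400^2 / (4 * 50e-8 * 0.31) = 0.803

0.803


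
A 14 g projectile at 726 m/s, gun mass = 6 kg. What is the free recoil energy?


v_r = m_p*v_p/m_gun = 0.014*726/6 = 1.694 m/s, E_r = 0.5*m_gun*v_r^2 = 0.5*6*1.694^2 = 8.609 J

8.609 J


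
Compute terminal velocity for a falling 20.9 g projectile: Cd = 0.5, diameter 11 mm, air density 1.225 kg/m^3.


A = pi*(d/2)^2 = pi*(11/2000)^2 = 9.50332e-05 m^2
vt = sqrt(2mg/(Cd*rho*A)) = sqrt(2*0.0209*9.81/(0.5 * 1.225 * 9.50332e-05)) = 83.93 m/s

83.93 m/s


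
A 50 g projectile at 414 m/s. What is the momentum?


p = m*v = 0.05*414 = 20.7 kg·m/s

20.7 kg·m/s


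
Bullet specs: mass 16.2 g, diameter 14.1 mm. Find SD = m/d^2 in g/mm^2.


SD = m/d^2 = 16.2/14.1^2 = 0.08148 g/mm^2

0.08148 g/mm^2


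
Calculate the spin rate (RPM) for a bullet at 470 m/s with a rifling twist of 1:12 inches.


twist_m = 12*0.0254 = 0.3048 m
spin = v/twist = 470/0.3048 = 1541.995 rev/s
RPM = spin*60 = 1541.995*60 ≈ 92520 RPM

92520 RPM


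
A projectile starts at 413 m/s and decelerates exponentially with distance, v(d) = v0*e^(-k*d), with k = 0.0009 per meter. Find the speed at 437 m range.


v = v0*exp(-k*d) = 413*exp(-0.0009*437) = 278.7 m/s

278.7 m/s


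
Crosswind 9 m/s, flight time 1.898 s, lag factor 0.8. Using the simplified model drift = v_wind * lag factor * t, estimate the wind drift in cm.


drift = v_wind * lag * t = 9 * 0.8 * 1.898 = 13.6656 m ≈ 1367 cm

1367 cm


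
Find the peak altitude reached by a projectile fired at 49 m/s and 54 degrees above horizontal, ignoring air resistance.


H = (v0*sin(theta))^2 / (2g) = (49*sin(54°))^2 / (2*9.81) = 80.1 m

80.1 m


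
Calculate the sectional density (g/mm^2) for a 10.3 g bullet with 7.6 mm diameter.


SD = m/d^2 = 10.3/7.6^2 = 0.1783 g/mm^2

0.1783 g/mm^2


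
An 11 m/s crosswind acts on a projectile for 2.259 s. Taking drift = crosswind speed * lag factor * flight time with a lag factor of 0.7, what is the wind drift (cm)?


drift = v_wind * lag * t = 11 * 0.7 * 2.259 = 17.3943 m ≈ 1739 cm

1739 cm


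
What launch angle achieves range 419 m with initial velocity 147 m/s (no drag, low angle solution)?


sin(2*theta) = R*g/v0^2 = 419*9.81/147^2 = 0.190217, theta = arcsin(0.190217)/2 = 5.483°

5.483 degrees


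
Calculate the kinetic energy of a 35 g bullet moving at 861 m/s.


E = 0.5*m*v^2 = 0.5*0.035*861^2 = 12973 J

12973 J


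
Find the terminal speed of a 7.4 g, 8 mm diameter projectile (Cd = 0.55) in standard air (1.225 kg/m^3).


A = pi*(d/2)^2 = pi*(8/2000)^2 = 5.02655e-05 m^2
vt = sqrt(2mg/(Cd*rho*A)) = sqrt(2*0.0074*9.81/(0.55 * 1.225 * 5.02655e-05)) = 65.48 m/s

65.48 m/s


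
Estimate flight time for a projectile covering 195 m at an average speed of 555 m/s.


t = d/v = 195/555 = 0.3514 s

0.3514 s


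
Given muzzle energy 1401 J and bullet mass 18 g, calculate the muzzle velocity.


v = sqrt(2*E/m) = sqrt(2*1401/0.018) = 394.5 m/s

394.5 m/s


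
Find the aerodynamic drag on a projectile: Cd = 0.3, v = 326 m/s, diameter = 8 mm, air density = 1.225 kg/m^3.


A = pi*(d/2)^2 = pi*(8/2000)^2 = 5.02655e-05 m^2
Fd = 0.5*Cd*rho*A*v^2 = 0.5*0.3*1.225*5.02655e-05*326^2 = 0.9816 N

0.9816 N


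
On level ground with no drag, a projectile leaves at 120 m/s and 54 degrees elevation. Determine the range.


R = v0^2 * sin(2*theta) / g = 120^2 * sin(2*54°) / 9.81 = 1396 m

1396 m


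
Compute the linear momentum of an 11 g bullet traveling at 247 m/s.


p = m*v = 0.011*247 = 2.717 kg·m/s

2.717 kg·m/s


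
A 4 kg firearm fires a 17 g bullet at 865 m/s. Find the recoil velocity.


v_recoil = m_p * v_p / m_gun = 0.017 * 865 / 4 = 3.676 m/s

3.676 m/s


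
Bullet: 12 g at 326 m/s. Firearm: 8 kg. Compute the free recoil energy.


v_r = m_p*v_p/m_gun = 0.012*326/8 = 0.489 m/s, E_r = 0.5*m_gun*v_r^2 = 0.5*8*0.489^2 = 0.9565 J

0.9565 J


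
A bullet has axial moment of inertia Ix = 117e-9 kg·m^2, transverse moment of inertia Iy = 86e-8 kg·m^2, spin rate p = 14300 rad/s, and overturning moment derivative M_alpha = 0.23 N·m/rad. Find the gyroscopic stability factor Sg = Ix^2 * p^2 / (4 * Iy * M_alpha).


Sg = Ix^2 * p^2 / (4 * Iy * M_alpha) = (117e-9)^2 * 14300^2 / (4 * 86e-8 * 0.23) = 3.538

3.538


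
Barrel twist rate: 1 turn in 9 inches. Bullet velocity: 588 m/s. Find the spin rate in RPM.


twist_m = 9*0.0254 = 0.2286 m
spin = v/twist = 588/0.2286 = 2572.178 rev/s
RPM = spin*60 = 2572.178*60 ≈ 154331 RPM

154331 RPM


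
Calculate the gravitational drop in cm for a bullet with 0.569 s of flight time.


drop = 0.5*g*t^2 = 0.5*9.81*0.569^2 = 1.58805 m ≈ 158.8 cm

158.8 cm


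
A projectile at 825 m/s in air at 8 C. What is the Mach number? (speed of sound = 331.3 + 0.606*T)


a = 331.3 + 0.606*(8) = 336.148 m/s
M = v/a = 825/336.148 = 2.454

2.454


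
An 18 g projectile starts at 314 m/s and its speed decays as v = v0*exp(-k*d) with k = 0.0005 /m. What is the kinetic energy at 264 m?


v = v0*exp(-k*d) = 314*exp(-0.0005*264) = 275.171 m/s
E = 0.5*m*v^2 = 0.5*0.018*275.171^2 = 681.5 J

681.5 J


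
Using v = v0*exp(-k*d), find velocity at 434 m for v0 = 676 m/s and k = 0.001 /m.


v = v0*exp(-k*d) = 676*exp(-0.001*434) = 438 m/s

438 m/s


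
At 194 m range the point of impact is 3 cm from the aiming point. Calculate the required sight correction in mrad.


1 mrad subtends 1 cm per 10 m of range, so adj = error_cm / (dist_m / 10) = 3 / (194/10) = 0.1546 mrad

0.1546 mrad


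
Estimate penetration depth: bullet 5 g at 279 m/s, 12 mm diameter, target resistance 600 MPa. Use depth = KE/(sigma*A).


A = pi*(d/2)^2 = pi*(12/2)^2 = 113.097 mm^2
E = 0.5*m*v^2 = 0.5*0.005*279^2 = 194.602 J
depth = E/(sigma*A) = 194.602 J / (600 MPa * 113.097 mm^2) = 194.602/(600 * 113.097) m = 0.00286777 m ≈ 2.868 mm

2.868 mm


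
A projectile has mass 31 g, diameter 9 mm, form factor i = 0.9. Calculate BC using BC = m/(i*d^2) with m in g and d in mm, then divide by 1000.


BC = m/(i*d^2*1000) = 31/(0.9 * 9^2 * 1000) = 0.0004252

0.0004252


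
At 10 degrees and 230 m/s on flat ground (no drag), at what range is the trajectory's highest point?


R = v0^2*sin(2*theta)/g = 230^2*sin(2*10°)/9.81 = 1844.33 m
apex_dist = R/2 = 1844.33/2 = 922.2 m

922.2 m


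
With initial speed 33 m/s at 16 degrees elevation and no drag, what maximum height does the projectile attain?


H = (v0*sin(theta))^2 / (2g) = (33*sin(16°))^2 / (2*9.81) = 4.217 m

4.217 m


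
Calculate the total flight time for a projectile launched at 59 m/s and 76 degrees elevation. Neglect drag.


T = 2*v0*sin(theta)/g = 2*59*sin(76°)/9.81 = 11.67 s

11.67 s


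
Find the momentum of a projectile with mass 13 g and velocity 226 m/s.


p = m*v = 0.013*226 = 2.938 kg·m/s

2.938 kg·m/s


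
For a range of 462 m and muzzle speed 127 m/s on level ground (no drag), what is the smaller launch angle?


sin(2*theta) = R*g/v0^2 = 462*9.81/127^2 = 0.280998, theta = arcsin(0.280998)/2 = 8.16°

8.16 degrees


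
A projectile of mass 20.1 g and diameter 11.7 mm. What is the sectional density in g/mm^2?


SD = m/d^2 = 20.1/11.7^2 = 0.1468 g/mm^2

0.1468 g/mm^2


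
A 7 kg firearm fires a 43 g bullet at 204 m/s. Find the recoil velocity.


v_recoil = m_p * v_p / m_gun = 0.043 * 204 / 7 = 1.253 m/s

1.253 m/s


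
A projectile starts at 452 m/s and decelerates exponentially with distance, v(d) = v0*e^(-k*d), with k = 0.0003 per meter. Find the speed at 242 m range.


v = v0*exp(-k*d) = 452*exp(-0.0003*242) = 420.3 m/s

420.3 m/s


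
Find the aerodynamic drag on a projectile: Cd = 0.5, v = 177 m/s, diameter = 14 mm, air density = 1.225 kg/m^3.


A = pi*(d/2)^2 = pi*(14/2000)^2 = 1.53938e-04 m^2
Fd = 0.5*Cd*rho*A*v^2 = 0.5*0.5*1.225*1.53938e-04*177^2 = 1.477 N

1.477 N


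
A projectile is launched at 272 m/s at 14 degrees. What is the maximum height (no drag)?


H = (v0*sin(theta))^2 / (2g) = (272*sin(14°))^2 / (2*9.81) = 220.7 m

220.7 m


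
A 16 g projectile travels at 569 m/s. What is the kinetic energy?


E = 0.5*m*v^2 = 0.5*0.016*569^2 = 2590 J

2590 J


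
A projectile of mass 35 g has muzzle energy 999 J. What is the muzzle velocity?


v = sqrt(2*E/m) = sqrt(2*999/0.035) = 238.9 m/s

238.9 m/s


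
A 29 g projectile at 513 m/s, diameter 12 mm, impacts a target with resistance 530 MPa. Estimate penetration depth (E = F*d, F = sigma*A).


A = pi*(d/2)^2 = pi*(12/2)^2 = 113.097 mm^2
E = 0.5*m*v^2 = 0.5*0.029*513^2 = 3815.95 J
depth = E/(sigma*A) = 3815.95 J / (530 MPa * 113.097 mm^2) = 3815.95/(530 * 113.097) m = 0.0636612 m ≈ 63.66 mm

63.66 mm


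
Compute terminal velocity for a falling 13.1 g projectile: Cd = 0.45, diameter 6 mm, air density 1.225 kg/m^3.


A = pi*(d/2)^2 = pi*(6/2000)^2 = 2.82743e-05 m^2
vt = sqrt(2mg/(Cd*rho*A)) = sqrt(2*0.0131*9.81/(0.45 * 1.225 * 2.82743e-05)) = 128.4 m/s

128.4 m/s


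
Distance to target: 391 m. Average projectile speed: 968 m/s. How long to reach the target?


t = d/v = 391/968 = 0.4039 s

0.4039 s


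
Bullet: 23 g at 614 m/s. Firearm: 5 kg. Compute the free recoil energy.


v_r = m_p*v_p/m_gun = 0.023*614/5 = 2.8244 m/s, E_r = 0.5*m_gun*v_r^2 = 0.5*5*2.8244^2 = 19.94 J

19.94 J


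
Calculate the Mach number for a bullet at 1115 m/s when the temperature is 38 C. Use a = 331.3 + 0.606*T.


a = 331.3 + 0.606*(38) = 354.328 m/s
M = v/a = 1115/354.328 = 3.147

3.147


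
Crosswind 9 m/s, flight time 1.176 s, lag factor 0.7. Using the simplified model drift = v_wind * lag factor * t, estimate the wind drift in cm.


drift = v_wind * lag * t = 9 * 0.7 * 1.176 = 7.4088 m ≈ 740.9 cm

740.9 cm


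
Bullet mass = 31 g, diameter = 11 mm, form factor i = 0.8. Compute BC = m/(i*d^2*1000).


BC = m/(i*d^2*1000) = 31/(0.8 * 11^2 * 1000) = 0.0003202

0.0003202


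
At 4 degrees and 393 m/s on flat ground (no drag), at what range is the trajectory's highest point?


R = v0^2*sin(2*theta)/g = 393^2*sin(2*4°)/9.81 = 2191.15 m
apex_dist = R/2 = 2191.15/2 = 1096 m

1096 m


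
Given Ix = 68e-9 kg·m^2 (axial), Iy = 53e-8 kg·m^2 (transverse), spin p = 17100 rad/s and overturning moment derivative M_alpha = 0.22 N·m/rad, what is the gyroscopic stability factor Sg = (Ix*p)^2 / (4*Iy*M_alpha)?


Sg = Ix^2 * p^2 / (4 * Iy * M_alpha) = (68e-9)^2 * 17100^2 / (4 * 53e-8 * 0.22) = 2.899

2.899


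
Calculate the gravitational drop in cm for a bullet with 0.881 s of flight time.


drop = 0.5*g*t^2 = 0.5*9.81*0.881^2 = 3.80707 m ≈ 380.7 cm

380.7 cm


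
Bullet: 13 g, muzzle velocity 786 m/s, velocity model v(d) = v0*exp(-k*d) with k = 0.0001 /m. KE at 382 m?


v = v0*exp(-k*d) = 786*exp(-0.0001*382) = 756.541 m/s
E = 0.5*m*v^2 = 0.5*0.013*756.541^2 = 3720 J

3720 J


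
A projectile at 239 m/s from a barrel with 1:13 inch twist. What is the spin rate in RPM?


twist_m = 13*0.0254 = 0.3302 m
spin = v/twist = 239/0.3302 = 723.8038 rev/s
RPM = spin*60 = 723.8038*60 ≈ 43428 RPM

43428 RPM


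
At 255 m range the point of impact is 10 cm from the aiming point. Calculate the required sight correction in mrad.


1 mrad subtends 1 cm per 10 m of range, so adj = error_cm / (dist_m / 10) = 10 / (255/10) = 0.3922 mrad

0.3922 mrad


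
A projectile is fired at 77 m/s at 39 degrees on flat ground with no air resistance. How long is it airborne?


T = 2*v0*sin(theta)/g = 2*77*sin(39°)/9.81 = 9.879 s

9.879 s


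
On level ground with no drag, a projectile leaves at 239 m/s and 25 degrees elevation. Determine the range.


R = v0^2 * sin(2*theta) / g = 239^2 * sin(2*25°) / 9.81 = 4460 m

4460 m


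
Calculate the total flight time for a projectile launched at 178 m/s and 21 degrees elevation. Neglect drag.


T = 2*v0*sin(theta)/g = 2*178*sin(21°)/9.81 = 13 s

13 s


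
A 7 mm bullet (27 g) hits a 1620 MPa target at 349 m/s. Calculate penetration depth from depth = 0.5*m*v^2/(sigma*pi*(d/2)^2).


A = pi*(d/2)^2 = pi*(7/2)^2 = 38.4845 mm^2
E = 0.5*m*v^2 = 0.5*0.027*349^2 = 1644.31 J
depth = E/(sigma*A) = 1644.31 J / (1620 MPa * 38.4845 mm^2) = 1644.31/(1620 * 38.4845) m = 0.0263745 m ≈ 26.37 mm

26.37 mm


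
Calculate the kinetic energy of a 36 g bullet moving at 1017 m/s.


E = 0.5*m*v^2 = 0.5*0.036*1017^2 = 18617 J

18617 J


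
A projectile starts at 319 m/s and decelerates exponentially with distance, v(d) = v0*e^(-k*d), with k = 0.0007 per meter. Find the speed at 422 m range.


v = v0*exp(-k*d) = 319*exp(-0.0007*422) = 237.4 m/s

237.4 m/s


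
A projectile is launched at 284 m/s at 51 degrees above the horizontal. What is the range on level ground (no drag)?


R = v0^2 * sin(2*theta) / g = 284^2 * sin(2*51°) / 9.81 = 8042 m

8042 m


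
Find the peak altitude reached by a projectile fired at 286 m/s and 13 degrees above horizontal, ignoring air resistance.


H = (v0*sin(theta))^2 / (2g) = (286*sin(13°))^2 / (2*9.81) = 211 m

211 m


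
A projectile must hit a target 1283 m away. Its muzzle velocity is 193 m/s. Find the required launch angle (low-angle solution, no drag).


sin(2*theta) = R*g/v0^2 = 1283*9.81/193^2 = 0.337894, theta = arcsin(0.337894)/2 = 9.874°

9.874 degrees


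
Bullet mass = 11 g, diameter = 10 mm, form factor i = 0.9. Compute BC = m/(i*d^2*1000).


BC = m/(i*d^2*1000) = 11/(0.9 * 10^2 * 1000) = 0.0001222

0.0001222


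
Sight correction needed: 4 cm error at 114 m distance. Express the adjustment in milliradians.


1 mrad subtends 1 cm per 10 m of range, so adj = error_cm / (dist_m / 10) = 4 / (114/10) = 0.3509 mrad

0.3509 mrad


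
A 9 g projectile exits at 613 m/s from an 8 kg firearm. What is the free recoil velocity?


v_recoil = m_p * v_p / m_gun = 0.009 * 613 / 8 = 0.6896 m/s

0.6896 m/s


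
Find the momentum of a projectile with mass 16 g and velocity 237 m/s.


p = m*v = 0.016*237 = 3.792 kg·m/s

3.792 kg·m/s


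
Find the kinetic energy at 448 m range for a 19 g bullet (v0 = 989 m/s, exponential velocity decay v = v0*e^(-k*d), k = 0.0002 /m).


v = v0*exp(-k*d) = 989*exp(-0.0002*448) = 904.24 m/s
E = 0.5*m*v^2 = 0.5*0.019*904.24^2 = 7768 J

7768 J


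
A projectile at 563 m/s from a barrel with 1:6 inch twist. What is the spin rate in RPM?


twist_m = 6*0.0254 = 0.1524 m
spin = v/twist = 563/0.1524 = 3694.226 rev/s
RPM = spin*60 = 3694.226*60 ≈ 221654 RPM

221654 RPM


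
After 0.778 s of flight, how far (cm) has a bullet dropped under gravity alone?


drop = 0.5*g*t^2 = 0.5*9.81*0.778^2 = 2.96892 m ≈ 296.9 cm

296.9 cm


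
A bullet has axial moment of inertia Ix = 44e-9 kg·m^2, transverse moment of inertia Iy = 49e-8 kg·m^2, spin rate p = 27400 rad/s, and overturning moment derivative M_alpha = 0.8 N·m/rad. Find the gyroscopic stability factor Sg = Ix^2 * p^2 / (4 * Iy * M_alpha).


Sg = Ix^2 * p^2 / (4 * Iy * M_alpha) = (44e-9)^2 * 27400^2 / (4 * 49e-8 * 0.8) = 0.927

0.927


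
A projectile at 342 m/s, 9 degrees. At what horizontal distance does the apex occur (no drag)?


R = v0^2*sin(2*theta)/g = 342^2*sin(2*9°)/9.81 = 3684.39 m
apex_dist = R/2 = 3684.39/2 = 1842 m

1842 m


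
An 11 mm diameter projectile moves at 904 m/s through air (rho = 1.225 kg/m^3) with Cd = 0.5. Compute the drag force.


A = pi*(d/2)^2 = pi*(11/2000)^2 = 9.50332e-05 m^2
Fd = 0.5*Cd*rho*A*v^2 = 0.5*0.5*1.225*9.50332e-05*904^2 = 23.78 N

23.78 N


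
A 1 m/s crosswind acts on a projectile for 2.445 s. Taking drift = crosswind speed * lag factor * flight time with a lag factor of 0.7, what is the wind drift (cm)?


drift = v_wind * lag * t = 1 * 0.7 * 2.445 = 1.7115 m ≈ 171.1 cm

171.1 cm


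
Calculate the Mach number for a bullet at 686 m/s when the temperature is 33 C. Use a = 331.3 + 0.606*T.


a = 331.3 + 0.606*(33) = 351.298 m/s
M = v/a = 686/351.298 = 1.953

1.953


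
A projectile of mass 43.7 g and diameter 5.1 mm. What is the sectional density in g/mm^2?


SD = m/d^2 = 43.7/5.1^2 = 1.68 g/mm^2

1.68 g/mm^2


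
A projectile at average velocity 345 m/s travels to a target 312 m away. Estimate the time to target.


t = d/v = 312/345 = 0.9043 s

0.9043 s


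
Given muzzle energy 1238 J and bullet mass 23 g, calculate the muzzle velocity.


v = sqrt(2*E/m) = sqrt(2*1238/0.023) = 328.1 m/s

328.1 m/s


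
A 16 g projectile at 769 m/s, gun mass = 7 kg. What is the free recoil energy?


v_r = m_p*v_p/m_gun = 0.016*769/7 = 1.75771 m/s, E_r = 0.5*m_gun*v_r^2 = 0.5*7*1.75771^2 = 10.81 J

10.81 J


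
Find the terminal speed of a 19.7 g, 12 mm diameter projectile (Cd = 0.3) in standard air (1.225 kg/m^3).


A = pi*(d/2)^2 = pi*(12/2000)^2 = 1.13097e-04 m^2
vt = sqrt(2mg/(Cd*rho*A)) = sqrt(2*0.0197*9.81/(0.3 * 1.225 * 1.13097e-04)) = 96.43 m/s

96.43 m/s


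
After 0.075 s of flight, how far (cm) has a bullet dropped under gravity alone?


drop = 0.5*g*t^2 = 0.5*9.81*0.075^2 = 0.0275906 m ≈ 2.759 cm

2.759 cm


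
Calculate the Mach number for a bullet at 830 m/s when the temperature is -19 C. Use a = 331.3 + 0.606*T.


a = 331.3 + 0.606*(-19) = 319.786 m/s
M = v/a = 830/319.786 = 2.595

2.595


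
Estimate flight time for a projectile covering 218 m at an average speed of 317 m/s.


t = d/v = 218/317 = 0.6877 s

0.6877 s


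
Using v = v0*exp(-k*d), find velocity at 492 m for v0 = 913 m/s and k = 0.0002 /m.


v = v0*exp(-k*d) = 913*exp(-0.0002*492) = 827.4 m/s

827.4 m/s


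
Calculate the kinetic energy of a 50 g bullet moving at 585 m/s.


E = 0.5*m*v^2 = 0.5*0.05*585^2 = 8556 J

8556 J


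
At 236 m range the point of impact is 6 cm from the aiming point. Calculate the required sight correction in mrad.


1 mrad subtends 1 cm per 10 m of range, so adj = error_cm / (dist_m / 10) = 6 / (236/10) = 0.2542 mrad

0.2542 mrad


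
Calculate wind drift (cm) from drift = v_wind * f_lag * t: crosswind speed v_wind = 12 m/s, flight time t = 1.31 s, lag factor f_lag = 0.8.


drift = v_wind * lag * t = 12 * 0.8 * 1.31 = 12.576 m ≈ 1258 cm

1258 cm


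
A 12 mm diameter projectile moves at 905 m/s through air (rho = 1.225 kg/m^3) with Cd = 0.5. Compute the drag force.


A = pi*(d/2)^2 = pi*(12/2000)^2 = 1.13097e-04 m^2
Fd = 0.5*Cd*rho*A*v^2 = 0.5*0.5*1.225*1.13097e-04*905^2 = 28.37 N

28.37 N


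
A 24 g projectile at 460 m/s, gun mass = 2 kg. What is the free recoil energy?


v_r = m_p*v_p/m_gun = 0.024*460/2 = 5.52 m/s, E_r = 0.5*m_gun*v_r^2 = 0.5*2*5.52^2 = 30.47 J

30.47 J


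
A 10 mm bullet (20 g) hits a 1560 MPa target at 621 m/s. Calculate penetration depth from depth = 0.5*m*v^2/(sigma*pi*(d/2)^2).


A = pi*(d/2)^2 = pi*(10/2)^2 = 78.5398 mm^2
E = 0.5*m*v^2 = 0.5*0.02*621^2 = 3856.41 J
depth = E/(sigma*A) = 3856.41 J / (1560 MPa * 78.5398 mm^2) = 3856.41/(1560 * 78.5398) m = 0.0314752 m ≈ 31.48 mm

31.48 mm


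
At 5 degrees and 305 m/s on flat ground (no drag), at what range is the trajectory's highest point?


R = v0^2*sin(2*theta)/g = 305^2*sin(2*5°)/9.81 = 1646.65 m
apex_dist = R/2 = 1646.65/2 = 823.3 m

823.3 m


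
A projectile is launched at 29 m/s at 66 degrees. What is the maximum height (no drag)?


H = (v0*sin(theta))^2 / (2g) = (29*sin(66°))^2 / (2*9.81) = 35.77 m

35.77 m


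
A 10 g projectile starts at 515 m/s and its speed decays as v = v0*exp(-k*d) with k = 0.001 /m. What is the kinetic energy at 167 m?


v = v0*exp(-k*d) = 515*exp(-0.001*167) = 435.793 m/s
E = 0.5*m*v^2 = 0.5*0.01*435.793^2 = 949.6 J

949.6 J


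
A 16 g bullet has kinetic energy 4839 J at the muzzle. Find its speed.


v = sqrt(2*E/m) = sqrt(2*4839/0.016) = 777.7 m/s

777.7 m/s


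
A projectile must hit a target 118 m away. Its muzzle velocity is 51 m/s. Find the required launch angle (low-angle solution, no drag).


sin(2*theta) = R*g/v0^2 = 118*9.81/51^2 = 0.445052, theta = arcsin(0.445052)/2 = 13.21°

13.21 degrees


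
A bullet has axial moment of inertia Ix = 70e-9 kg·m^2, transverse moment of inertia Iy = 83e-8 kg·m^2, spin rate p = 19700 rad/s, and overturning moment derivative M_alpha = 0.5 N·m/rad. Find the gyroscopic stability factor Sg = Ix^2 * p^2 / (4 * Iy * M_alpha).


Sg = Ix^2 * p^2 / (4 * Iy * M_alpha) = (70e-9)^2 * 19700^2 / (4 * 83e-8 * 0.5) = 1.146

1.146


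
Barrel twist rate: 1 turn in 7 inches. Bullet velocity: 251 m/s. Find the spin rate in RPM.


twist_m = 7*0.0254 = 0.1778 m
spin = v/twist = 251/0.1778 = 1411.699 rev/s
RPM = spin*60 = 1411.699*60 ≈ 84702 RPM

84702 RPM


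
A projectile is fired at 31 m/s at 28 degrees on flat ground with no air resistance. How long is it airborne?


T = 2*v0*sin(theta)/g = 2*31*sin(28°)/9.81 = 2.967 s

2.967 s


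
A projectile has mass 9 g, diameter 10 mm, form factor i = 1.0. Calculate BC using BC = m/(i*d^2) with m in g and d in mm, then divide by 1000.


BC = m/(i*d^2*1000) = 9/(1.0 * 10^2 * 1000) = 9e-05

9e-05


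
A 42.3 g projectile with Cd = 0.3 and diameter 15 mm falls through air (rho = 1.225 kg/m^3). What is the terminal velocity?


A = pi*(d/2)^2 = pi*(15/2000)^2 = 1.76715e-04 m^2
vt = sqrt(2mg/(Cd*rho*A)) = sqrt(2*0.0423*9.81/(0.3 * 1.225 * 1.76715e-04)) = 113 m/s

113 m/s


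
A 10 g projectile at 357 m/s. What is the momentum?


p = m*v = 0.01*357 = 3.57 kg·m/s

3.57 kg·m/s


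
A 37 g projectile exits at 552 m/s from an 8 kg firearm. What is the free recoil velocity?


v_recoil = m_p * v_p / m_gun = 0.037 * 552 / 8 = 2.553 m/s

2.553 m/s


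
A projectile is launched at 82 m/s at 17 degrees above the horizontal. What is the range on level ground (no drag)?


R = v0^2 * sin(2*theta) / g = 82^2 * sin(2*17°) / 9.81 = 383.3 m

383.3 m


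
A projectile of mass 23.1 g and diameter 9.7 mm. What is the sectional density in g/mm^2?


SD = m/d^2 = 23.1/9.7^2 = 0.2455 g/mm^2

0.2455 g/mm^2


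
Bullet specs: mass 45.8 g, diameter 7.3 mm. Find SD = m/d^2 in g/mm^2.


SD = m/d^2 = 45.8/7.3^2 = 0.8594 g/mm^2

0.8594 g/mm^2


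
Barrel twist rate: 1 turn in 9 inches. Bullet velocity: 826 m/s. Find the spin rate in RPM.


twist_m = 9*0.0254 = 0.2286 m
spin = v/twist = 826/0.2286 = 3613.298 rev/s
RPM = spin*60 = 3613.298*60 ≈ 216798 RPM

216798 RPM


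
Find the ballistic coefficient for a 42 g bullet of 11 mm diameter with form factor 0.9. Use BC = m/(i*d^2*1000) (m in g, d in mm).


BC = m/(i*d^2*1000) = 42/(0.9 * 11^2 * 1000) = 0.0003857

0.0003857


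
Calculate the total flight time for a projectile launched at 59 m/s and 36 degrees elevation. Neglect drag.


T = 2*v0*sin(theta)/g = 2*59*sin(36°)/9.81 = 7.07 s

7.07 s


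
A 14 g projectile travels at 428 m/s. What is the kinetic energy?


E = 0.5*m*v^2 = 0.5*0.014*428^2 = 1282 J

1282 J


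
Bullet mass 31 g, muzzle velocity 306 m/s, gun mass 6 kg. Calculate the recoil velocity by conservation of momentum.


v_recoil = m_p * v_p / m_gun = 0.031 * 306 / 6 = 1.581 m/s

1.581 m/s


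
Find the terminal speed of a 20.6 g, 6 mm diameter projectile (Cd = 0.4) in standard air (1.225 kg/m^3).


A = pi*(d/2)^2 = pi*(6/2000)^2 = 2.82743e-05 m^2
vt = sqrt(2mg/(Cd*rho*A)) = sqrt(2*0.0206*9.81/(0.4 * 1.225 * 2.82743e-05)) = 170.8 m/s

170.8 m/s


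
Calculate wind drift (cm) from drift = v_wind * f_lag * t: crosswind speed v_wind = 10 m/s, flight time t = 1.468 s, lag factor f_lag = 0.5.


drift = v_wind * lag * t = 10 * 0.5 * 1.468 = 7.34 m ≈ 734 cm

734 cm


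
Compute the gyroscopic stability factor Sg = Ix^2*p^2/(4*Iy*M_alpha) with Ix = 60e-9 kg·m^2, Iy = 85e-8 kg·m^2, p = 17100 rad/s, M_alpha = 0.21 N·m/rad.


Sg = Ix^2 * p^2 / (4 * Iy * M_alpha) = (60e-9)^2 * 17100^2 / (4 * 85e-8 * 0.21) = 1.474

1.474


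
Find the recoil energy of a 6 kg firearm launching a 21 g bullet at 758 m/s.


v_r = m_p*v_p/m_gun = 0.021*758/6 = 2.653 m/s, E_r = 0.5*m_gun*v_r^2 = 0.5*6*2.653^2 = 21.12 J

21.12 J


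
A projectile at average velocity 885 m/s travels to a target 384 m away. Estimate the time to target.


t = d/v = 384/885 = 0.4339 s

0.4339 s


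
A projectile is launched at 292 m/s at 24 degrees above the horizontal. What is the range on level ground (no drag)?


R = v0^2 * sin(2*theta) / g = 292^2 * sin(2*24°) / 9.81 = 6459 m

6459 m


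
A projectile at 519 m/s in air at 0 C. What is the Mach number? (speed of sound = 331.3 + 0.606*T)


a = 331.3 + 0.606*(0) = 331.3 m/s
M = v/a = 519/331.3 = 1.567

1.567


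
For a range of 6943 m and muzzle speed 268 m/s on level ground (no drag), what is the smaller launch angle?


sin(2*theta) = R*g/v0^2 = 6943*9.81/268^2 = 0.948302, theta = arcsin(0.948302)/2 = 35.75°

35.75 degrees


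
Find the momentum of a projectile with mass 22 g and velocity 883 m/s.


p = m*v = 0.022*883 = 19.43 kg·m/s

19.43 kg·m/s


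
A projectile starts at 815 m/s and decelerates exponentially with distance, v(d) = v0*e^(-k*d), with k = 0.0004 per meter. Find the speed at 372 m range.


v = v0*exp(-k*d) = 815*exp(-0.0004*372) = 702.3 m/s

702.3 m/s


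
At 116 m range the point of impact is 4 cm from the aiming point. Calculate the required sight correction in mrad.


1 mrad subtends 1 cm per 10 m of range, so adj = error_cm / (dist_m / 10) = 4 / (116/10) = 0.3448 mrad

0.3448 mrad


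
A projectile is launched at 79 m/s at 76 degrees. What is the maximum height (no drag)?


H = (v0*sin(theta))^2 / (2g) = (79*sin(76°))^2 / (2*9.81) = 299.5 m

299.5 m


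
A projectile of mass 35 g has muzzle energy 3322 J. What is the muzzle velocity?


v = sqrt(2*E/m) = sqrt(2*3322/0.035) = 435.7 m/s

435.7 m/s


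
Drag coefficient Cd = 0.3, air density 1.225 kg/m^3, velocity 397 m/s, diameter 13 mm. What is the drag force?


A = pi*(d/2)^2 = pi*(13/2000)^2 = 1.32732e-04 m^2
Fd = 0.5*Cd*rho*A*v^2 = 0.5*0.3*1.225*1.32732e-04*397^2 = 3.844 N

3.844 N


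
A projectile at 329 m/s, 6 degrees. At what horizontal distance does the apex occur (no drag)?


R = v0^2*sin(2*theta)/g = 329^2*sin(2*6°)/9.81 = 2294.04 m
apex_dist = R/2 = 2294.04/2 = 1147 m

1147 m


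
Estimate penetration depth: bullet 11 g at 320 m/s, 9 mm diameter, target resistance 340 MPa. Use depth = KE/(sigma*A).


A = pi*(d/2)^2 = pi*(9/2)^2 = 63.6173 mm^2
E = 0.5*m*v^2 = 0.5*0.011*320^2 = 563.2 J
depth = E/(sigma*A) = 563.2 J / (340 MPa * 63.6173 mm^2) = 563.2/(340 * 63.6173) m = 0.0260381 m ≈ 26.04 mm

26.04 mm


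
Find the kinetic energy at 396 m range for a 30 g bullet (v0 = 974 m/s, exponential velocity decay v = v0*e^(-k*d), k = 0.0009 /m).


v = v0*exp(-k*d) = 974*exp(-0.0009*396) = 681.987 m/s
E = 0.5*m*v^2 = 0.5*0.03*681.987^2 = 6977 J

6977 J


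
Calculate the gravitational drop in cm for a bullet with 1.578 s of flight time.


drop = 0.5*g*t^2 = 0.5*9.81*1.578^2 = 12.2139 m ≈ 1221 cm

1221 cm


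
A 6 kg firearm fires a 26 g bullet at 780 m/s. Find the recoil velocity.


v_recoil = m_p * v_p / m_gun = 0.026 * 780 / 6 = 3.38 m/s

3.38 m/s


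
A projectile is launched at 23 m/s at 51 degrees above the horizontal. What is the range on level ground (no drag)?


R = v0^2 * sin(2*theta) / g = 23^2 * sin(2*51°) / 9.81 = 52.75 m

52.75 m


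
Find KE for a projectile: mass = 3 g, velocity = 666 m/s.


E = 0.5*m*v^2 = 0.5*0.003*666^2 = 665.3 J

665.3 J


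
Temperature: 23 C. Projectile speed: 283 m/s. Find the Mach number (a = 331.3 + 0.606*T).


a = 331.3 + 0.606*(23) = 345.238 m/s
M = v/a = 283/345.238 = 0.8197

0.8197


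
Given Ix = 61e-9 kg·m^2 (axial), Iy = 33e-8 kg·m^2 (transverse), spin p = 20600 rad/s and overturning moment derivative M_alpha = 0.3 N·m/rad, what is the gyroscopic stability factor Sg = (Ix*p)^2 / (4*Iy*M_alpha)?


Sg = Ix^2 * p^2 / (4 * Iy * M_alpha) = (61e-9)^2 * 20600^2 / (4 * 33e-8 * 0.3) = 3.987

3.987


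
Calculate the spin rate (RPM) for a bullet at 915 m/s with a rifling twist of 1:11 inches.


twist_m = 11*0.0254 = 0.2794 m
spin = v/twist = 915/0.2794 = 3274.875 rev/s
RPM = spin*60 = 3274.875*60 ≈ 196492 RPM

196492 RPM


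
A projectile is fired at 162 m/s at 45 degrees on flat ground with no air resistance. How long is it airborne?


T = 2*v0*sin(theta)/g = 2*162*sin(45°)/9.81 = 23.35 s

23.35 s


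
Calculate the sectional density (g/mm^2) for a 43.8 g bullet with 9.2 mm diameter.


SD = m/d^2 = 43.8/9.2^2 = 0.5175 g/mm^2

0.5175 g/mm^2


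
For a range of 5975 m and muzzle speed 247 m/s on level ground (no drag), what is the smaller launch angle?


sin(2*theta) = R*g/v0^2 = 5975*9.81/247^2 = 0.960756, theta = arcsin(0.960756)/2 = 36.95°

36.95 degrees


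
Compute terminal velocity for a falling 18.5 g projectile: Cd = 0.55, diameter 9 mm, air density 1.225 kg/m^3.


A = pi*(d/2)^2 = pi*(9/2000)^2 = 6.36173e-05 m^2
vt = sqrt(2mg/(Cd*rho*A)) = sqrt(2*0.0185*9.81/(0.55 * 1.225 * 6.36173e-05)) = 92.02 m/s

92.02 m/s


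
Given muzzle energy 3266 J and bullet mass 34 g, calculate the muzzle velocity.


v = sqrt(2*E/m) = sqrt(2*3266/0.034) = 438.3 m/s

438.3 m/s


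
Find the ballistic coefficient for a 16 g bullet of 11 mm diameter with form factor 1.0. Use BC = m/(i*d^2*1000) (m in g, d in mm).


BC = m/(i*d^2*1000) = 16/(1.0 * 11^2 * 1000) = 0.0001322

0.0001322


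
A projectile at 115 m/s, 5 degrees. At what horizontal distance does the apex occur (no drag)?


R = v0^2*sin(2*theta)/g = 115^2*sin(2*5°)/9.81 = 234.098 m
apex_dist = R/2 = 234.098/2 = 117 m

117 m


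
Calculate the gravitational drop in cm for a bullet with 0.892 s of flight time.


drop = 0.5*g*t^2 = 0.5*9.81*0.892^2 = 3.90273 m ≈ 390.3 cm

390.3 cm


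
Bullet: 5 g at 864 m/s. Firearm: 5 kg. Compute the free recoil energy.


v_r = m_p*v_p/m_gun = 0.005*864/5 = 0.864 m/s, E_r = 0.5*m_gun*v_r^2 = 0.5*5*0.864^2 = 1.866 J

1.866 J


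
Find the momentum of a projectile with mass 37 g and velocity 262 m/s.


p = m*v = 0.037*262 = 9.694 kg·m/s

9.694 kg·m/s


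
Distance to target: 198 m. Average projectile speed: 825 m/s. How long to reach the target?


t = d/v = 198/825 = 0.24 s

0.24 s


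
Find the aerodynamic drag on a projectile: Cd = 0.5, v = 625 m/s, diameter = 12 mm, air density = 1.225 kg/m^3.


A = pi*(d/2)^2 = pi*(12/2000)^2 = 1.13097e-04 m^2
Fd = 0.5*Cd*rho*A*v^2 = 0.5*0.5*1.225*1.13097e-04*625^2 = 13.53 N

13.53 N


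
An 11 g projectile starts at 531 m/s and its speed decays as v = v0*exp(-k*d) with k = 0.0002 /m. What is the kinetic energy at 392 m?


v = v0*exp(-k*d) = 531*exp(-0.0002*392) = 490.96 m/s
E = 0.5*m*v^2 = 0.5*0.011*490.96^2 = 1326 J

1326 J


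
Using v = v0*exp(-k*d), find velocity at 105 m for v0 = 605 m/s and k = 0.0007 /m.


v = v0*exp(-k*d) = 605*exp(-0.0007*105) = 562.1 m/s

562.1 m/s
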